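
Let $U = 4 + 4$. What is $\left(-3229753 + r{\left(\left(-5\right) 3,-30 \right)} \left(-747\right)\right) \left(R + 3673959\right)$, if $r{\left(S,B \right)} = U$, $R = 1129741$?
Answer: $-15543471397300$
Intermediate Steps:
$U = 8$
$r{\left(S,B \right)} = 8$
$\left(-3229753 + r{\left(\left(-5\right) 3,-30 \right)} \left(-747\right)\right) \left(R + 3673959\right) = \left(-3229753 + 8 \left(-747\right)\right) \left(1129741 + 3673959\right) = \left(-3229753 - 5976\right) 4803700 = \left(-3235729\right) 4803700 = -15543471397300$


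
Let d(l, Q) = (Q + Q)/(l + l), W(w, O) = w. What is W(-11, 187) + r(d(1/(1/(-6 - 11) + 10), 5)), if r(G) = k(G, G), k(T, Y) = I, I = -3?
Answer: -14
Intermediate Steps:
k(T, Y) = -3
d(l, Q) = Q/l (d(l, Q) = (2*Q)/((2*l)) = (2*Q)*(1/(2*l)) = Q/l)
r(G) = -3
W(-11, 187) + r(d(1/(1/(-6 - 11) + 10), 5)) = -11 - 3 = -14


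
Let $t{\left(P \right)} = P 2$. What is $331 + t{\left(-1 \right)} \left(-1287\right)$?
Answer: $2905$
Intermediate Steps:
$t{\left(P \right)} = 2 P$
$331 + t{\left(-1 \right)} \left(-1287\right) = 331 + 2 \left(-1\right) \left(-1287\right) = 331 - -2574 = 331 + 2574 = 2905$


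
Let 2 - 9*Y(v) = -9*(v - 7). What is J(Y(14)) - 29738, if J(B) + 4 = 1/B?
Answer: -1933221/65 ≈ -29742.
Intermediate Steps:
Y(v) = -61/9 + v (Y(v) = 2/9 - (-1)*(v - 7) = 2/9 - (-1)*(-7 + v) = 2/9 - (63 - 9*v)/9 = 2/9 + (-7 + v) = -61/9 + v)
J(B) = -4 + 1/B
J(Y(14)) - 29738 = (-4 + 1/(-61/9 + 14)) - 29738 = (-4 + 1/(65/9)) - 29738 = (-4 + 9/65) - 29738 = -251/65 - 29738 = -1933221/65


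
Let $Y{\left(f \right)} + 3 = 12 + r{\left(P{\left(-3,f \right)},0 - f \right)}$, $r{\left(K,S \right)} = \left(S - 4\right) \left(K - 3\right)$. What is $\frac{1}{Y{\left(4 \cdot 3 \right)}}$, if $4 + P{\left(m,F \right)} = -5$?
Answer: $\frac{1}{201} \approx 0.0049751$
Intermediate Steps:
$P{\left(m,F \right)} = -9$ ($P{\left(m,F \right)} = -4 - 5 = -9$)
$r{\left(K,S \right)} = \left(-4 + S\right) \left(-3 + K\right)$
$Y{\left(f \right)} = 57 + 12 f$ ($Y{\left(f \right)} = -3 + \left(12 - \left(-48 + 12 \left(0 - f\right)\right)\right) = -3 + \left(12 + \left(12 + 36 - 3 \left(- f\right) - 9 \left(- f\right)\right)\right) = -3 + \left(12 + \left(12 + 36 + 3 f + 9 f\right)\right) = -3 + \left(12 + \left(48 + 12 f\right)\right) = -3 + \left(60 + 12 f\right) = 57 + 12 f$)
$\frac{1}{Y{\left(4 \cdot 3 \right)}} = \frac{1}{57 + 12 \cdot 4 \cdot 3} = \frac{1}{57 + 12 \cdot 12} = \frac{1}{57 + 144} = \frac{1}{201}$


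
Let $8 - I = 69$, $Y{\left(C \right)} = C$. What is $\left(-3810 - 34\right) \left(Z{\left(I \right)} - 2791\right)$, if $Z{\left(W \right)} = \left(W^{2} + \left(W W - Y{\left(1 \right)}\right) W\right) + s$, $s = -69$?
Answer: $868970796$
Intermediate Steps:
$I = -61$ ($I = 8 - 69 = -61$)
$Z{\left(W \right)} = -69 + W^{2} + W \left(-1 + W^{2}\right)$ ($Z{\left(W \right)} = \left(W^{2} + \left(W W - 1\right) W\right) - 69 = \left(W^{2} + \left(W^{2} - 1\right) W\right) - 69 = \left(W^{2} + \left(-1 + W^{2}\right) W\right) - 69 = \left(W^{2} + W \left(-1 + W^{2}\right)\right) - 69 = -69 + W^{2} + W \left(-1 + W^{2}\right)$)
$\left(-3810 - 34\right) \left(Z{\left(I \right)} - 2791\right) = \left(-3810 - 34\right) \left(\left(-69 + \left(-61\right)^{2} + \left(-61\right)^{3} - -61\right) - 2791\right) = - 3844 \left(\left(-69 + 3721 - 226981 + 61\right) - 2791\right) = - 3844 \left(-223268 - 2791\right) = \left(-3844\right) \left(-226059\right) = 868970796$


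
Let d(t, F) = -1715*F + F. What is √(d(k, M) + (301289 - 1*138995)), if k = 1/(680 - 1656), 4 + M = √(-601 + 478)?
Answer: √(169150 - 1714*I*√123) ≈ 411.93 - 23.074*I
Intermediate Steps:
M = -4 + I*√123 (M = -4 + √(-601 + 478) = -4 + √(-123) = -4 + I*√123 ≈ -4.0 + 11.091*I)
k = -1/976 (k = 1/(-976) = -1/976 ≈ -0.0010246)
d(t, F) = -1714*F
√(d(k, M) + (301289 - 1*138995)) = √(-1714*(-4 + I*√123) + (301289 - 1*138995)) = √((6856 - 1714*I*√123) + (301289 - 138995)) = √((6856 - 1714*I*√123) + 162294) = √(169150 - 1714*I*√123)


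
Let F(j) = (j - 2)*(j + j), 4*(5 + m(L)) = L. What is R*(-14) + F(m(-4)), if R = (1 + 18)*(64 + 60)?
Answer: -32888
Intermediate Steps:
m(L) = -5 + L/4
F(j) = 2*j*(-2 + j) (F(j) = (-2 + j)*(2*j) = 2*j*(-2 + j))
R = 2356 (R = 19*124 = 2356)
R*(-14) + F(m(-4)) = 2356*(-14) + 2*(-5 + (¼)*(-4))*(-2 + (-5 + (¼)*(-4))) = -32984 + 2*(-5 - 1)*(-2 + (-5 - 1)) = -32984 + 2*(-6)*(-2 - 6) = -32984 + 2*(-6)*(-8) = -32984 + 96 = -32888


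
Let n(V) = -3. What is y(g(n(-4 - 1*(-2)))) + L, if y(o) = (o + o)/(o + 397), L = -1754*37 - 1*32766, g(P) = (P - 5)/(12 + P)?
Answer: -348172176/3565 ≈ -97664.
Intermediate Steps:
g(P) = (-5 + P)/(12 + P)
L = -97664 (L = -64898 - 32766 = -97664)
y(o) = 2*o/(397 + o) (y(o) = (2*o)/(397 + o) = 2*o/(397 + o))
y(g(n(-4 - 1*(-2)))) + L = 2*((-5 - 3)/(12 - 3))/(397 + (-5 - 3)/(12 - 3)) - 97664 = 2*(-8/9)/(397 - 8/9) - 97664 = 2*(-8/9)/(3565/9) - 97664 = 2*(-8/9)*(9/3565) - 97664 = -16/3565 - 97664 = -348172176/3565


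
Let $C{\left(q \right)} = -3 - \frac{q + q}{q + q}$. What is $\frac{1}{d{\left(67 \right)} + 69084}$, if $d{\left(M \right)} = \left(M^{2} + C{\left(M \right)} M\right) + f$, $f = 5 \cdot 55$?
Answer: $\frac{1}{73580} \approx 1.3591 \cdot 10^{-5}$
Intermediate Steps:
$C{\left(q \right)} = -4$ ($C{\left(q \right)} = -3 - \frac{2 q}{2 q} = -3 - 2 q \frac{1}{2 q} = -3 - 1 = -4$)
$f = 275$
$d{\left(M \right)} = 275 + M^{2} - 4 M$ ($d{\left(M \right)} = \left(M^{2} - 4 M\right) + 275 = 275 + M^{2} - 4 M$)
$\frac{1}{d{\left(67 \right)} + 69084} = \frac{1}{\left(275 + 67^{2} - 268\right) + 69084} = \frac{1}{\left(275 + 4489 - 268\right) + 69084} = \frac{1}{4496 + 69084} = \frac{1}{73580}$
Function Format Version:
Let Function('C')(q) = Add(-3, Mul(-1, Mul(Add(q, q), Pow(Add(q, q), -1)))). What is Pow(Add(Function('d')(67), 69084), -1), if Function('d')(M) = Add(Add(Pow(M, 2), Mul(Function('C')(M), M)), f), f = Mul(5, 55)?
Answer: Rational(1, 73580) ≈ 1.3591e-5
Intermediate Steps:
Function('C')(q) = -4 (Function('C')(q) = Add(-3, Mul(-1, Mul(Mul(2, q), Pow(Mul(2, q), -1)))) = Add(-3, Mul(-1, Mul(Mul(2, q), Mul(Rational(1, 2), Pow(q, -1))))) = Add(-3, Mul(-1, 1)) = Add(-3, -1) = -4)
f = 275
Function('d')(M) = Add(275, Pow(M, 2), Mul(-4, M)) (Function('d')(M) = Add(Add(Pow(M, 2), Mul(-4, M)), 275) = Add(275, Pow(M, 2), Mul(-4, M)))
Pow(Add(Function('d')(67), 69084), -1) = Pow(Add(Add(275, Pow(67, 2), Mul(-4, 67)), 69084), -1) = Pow(Add(Add(275, 4489, -268), 69084), -1) = Pow(Add(4496, 69084), -1) = Pow(73580, -1) = Rational(1, 73580)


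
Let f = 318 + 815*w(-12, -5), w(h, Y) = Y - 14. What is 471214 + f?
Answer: 456047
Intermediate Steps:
w(h, Y) = -14 + Y
f = -15167 (f = 318 + 815*(-14 - 5) = 318 + 815*(-19) = 318 - 15485 = -15167)
471214 + f = 471214 - 15167 = 456047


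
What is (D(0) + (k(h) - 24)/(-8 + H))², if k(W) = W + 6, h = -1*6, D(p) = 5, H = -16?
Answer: 36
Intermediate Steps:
h = -6
k(W) = 6 + W
(D(0) + (k(h) - 24)/(-8 + H))² = (5 + ((6 - 6) - 24)/(-8 - 16))² = (5 + (0 - 24)/(-24))² = (5 - 24*(-1/24))² = (5 + 1)² = 6² = 36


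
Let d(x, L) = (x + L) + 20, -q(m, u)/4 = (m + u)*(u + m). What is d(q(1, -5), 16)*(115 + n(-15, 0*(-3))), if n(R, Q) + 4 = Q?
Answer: -3108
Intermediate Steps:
q(m, u) = -4*(m + u)**2 (q(m, u) = -4*(m + u)*(u + m) = -4*(m + u)*(m + u) = -4*(m + u)**2)
n(R, Q) = -4 + Q
d(x, L) = 20 + L + x (d(x, L) = (L + x) + 20 = 20 + L + x)
d(q(1, -5), 16)*(115 + n(-15, 0*(-3))) = (20 + 16 - 4*(1 - 5)**2)*(115 + (-4 + 0*(-3))) = (20 + 16 - 4*(-4)**2)*(115 + (-4 + 0)) = (20 + 16 - 4*16)*(115 - 4) = (20 + 16 - 64)*111 = -28*111 = -3108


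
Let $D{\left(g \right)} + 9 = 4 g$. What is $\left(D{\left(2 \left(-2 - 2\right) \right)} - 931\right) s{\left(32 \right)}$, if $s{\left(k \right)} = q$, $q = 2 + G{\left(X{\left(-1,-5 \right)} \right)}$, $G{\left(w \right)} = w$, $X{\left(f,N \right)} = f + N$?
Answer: $3888$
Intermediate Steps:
$X{\left(f,N \right)} = N + f$
$D{\left(g \right)} = -9 + 4 g$
$q = -4$ ($q = 2 - 6 = -4$)
$s{\left(k \right)} = -4$
$\left(D{\left(2 \left(-2 - 2\right) \right)} - 931\right) s{\left(32 \right)} = \left(\left(-9 + 4 \cdot 2 \left(-2 - 2\right)\right) - 931\right) \left(-4\right) = \left(\left(-9 + 4 \cdot 2 \left(-4\right)\right) - 931\right) \left(-4\right) = \left(\left(-9 + 4 \left(-8\right)\right) - 931\right) \left(-4\right) = \left(\left(-9 - 32\right) - 931\right) \left(-4\right) = \left(-41 - 931\right) \left(-4\right) = \left(-972\right) \left(-4\right) = 3888$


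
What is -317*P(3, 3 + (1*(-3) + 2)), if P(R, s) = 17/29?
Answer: -5389/29 ≈ -185.83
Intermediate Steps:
P(R, s) = 17/29 (P(R, s) = 17*(1/29) = 17/29)
-317*P(3, 3 + (1*(-3) + 2)) = -317*17/29 = -5389/29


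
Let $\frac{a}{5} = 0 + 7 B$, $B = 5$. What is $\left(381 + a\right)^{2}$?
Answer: $309136$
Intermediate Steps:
$a = 175$ ($a = 5 \left(0 + 7 \cdot 5\right) = 5 \left(0 + 35\right) = 5 \cdot 35 = 175$)
$\left(381 + a\right)^{2} = \left(381 + 175\right)^{2} = 556^{2} = 309136$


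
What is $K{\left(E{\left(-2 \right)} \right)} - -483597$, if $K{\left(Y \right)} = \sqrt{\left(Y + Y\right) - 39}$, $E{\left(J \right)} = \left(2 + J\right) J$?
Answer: $483597 + i \sqrt{39} \approx 4.836 \cdot 10^{5} + 6.245 i$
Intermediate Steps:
$E{\left(J \right)} = J \left(2 + J\right)$
$K{\left(Y \right)} = \sqrt{-39 + 2 Y}$ ($K{\left(Y \right)} = \sqrt{2 Y - 39} = \sqrt{-39 + 2 Y}$)
$K{\left(E{\left(-2 \right)} \right)} - -483597 = \sqrt{-39 + 2 \left(- 2 \left(2 - 2\right)\right)} - -483597 = \sqrt{-39 + 2 \left(\left(-2\right) 0\right)} + 483597 = \sqrt{-39 + 2 \cdot 0} + 483597 = \sqrt{-39 + 0} + 483597 = \sqrt{-39} + 483597 = i \sqrt{39} + 483597 = 483597 + i \sqrt{39}$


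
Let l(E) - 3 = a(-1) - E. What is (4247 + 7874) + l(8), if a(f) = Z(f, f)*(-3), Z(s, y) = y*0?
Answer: 12116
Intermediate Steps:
Z(s, y) = 0
a(f) = 0 (a(f) = 0*(-3) = 0)
l(E) = 3 - E (l(E) = 3 + (0 - E) = 3 - E)
(4247 + 7874) + l(8) = (4247 + 7874) + (3 - 1*8) = 12121 + (3 - 8) = 12121 - 5 = 12116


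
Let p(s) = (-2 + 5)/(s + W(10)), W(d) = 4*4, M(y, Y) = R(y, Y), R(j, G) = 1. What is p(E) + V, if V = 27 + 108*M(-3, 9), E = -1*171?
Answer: 20922/155 ≈ 134.98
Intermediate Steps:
M(y, Y) = 1
W(d) = 16
E = -171
p(s) = 3/(16 + s) (p(s) = (-2 + 5)/(s + 16) = 3/(16 + s))
V = 135 (V = 27 + 108*1 = 27 + 108 = 135)
p(E) + V = 3/(16 - 171) + 135 = 3/(-155) + 135 = 3*(-1/155) + 135 = -3/155 + 135 = 20922/155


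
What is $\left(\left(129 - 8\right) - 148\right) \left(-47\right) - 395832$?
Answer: $-394563$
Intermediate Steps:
$\left(\left(129 - 8\right) - 148\right) \left(-47\right) - 395832 = \left(121 - 148\right) \left(-47\right) - 395832 = \left(-27\right) \left(-47\right) - 395832 = 1269 - 395832 = -394563$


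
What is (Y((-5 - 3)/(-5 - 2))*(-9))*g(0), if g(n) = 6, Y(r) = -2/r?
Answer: 189/2 ≈ 94.500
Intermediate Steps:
(Y((-5 - 3)/(-5 - 2))*(-9))*g(0) = (-2*(-5 - 2)/(-5 - 3)*(-9))*6 = (-2/((-8/(-7)))*(-9))*6 = (-2/((-8*(-⅐)))*(-9))*6 = (-2/8/7*(-9))*6 = (-2*7/8*(-9))*6 = -7/4*(-9)*6 = (63/4)*6 = 189/2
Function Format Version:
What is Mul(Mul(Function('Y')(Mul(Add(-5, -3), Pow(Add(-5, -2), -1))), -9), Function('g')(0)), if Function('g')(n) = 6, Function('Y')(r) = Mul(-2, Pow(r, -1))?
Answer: Rational(189, 2) ≈ 94.500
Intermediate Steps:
Mul(Mul(Function('Y')(Mul(Add(-5, -3), Pow(Add(-5, -2), -1))), -9), Function('g')(0)) = Mul(Mul(Mul(-2, Pow(Mul(Add(-5, -3), Pow(Add(-5, -2), -1)), -1)), -9), 6) = Mul(Mul(Mul(-2, Pow(Mul(-8, Pow(-7, -1)), -1)), -9), 6) = Mul(Mul(Mul(-2, Pow(Mul(-8, Rational(-1, 7)), -1)), -9), 6) = Mul(Mul(Mul(-2, Pow(Rational(8, 7), -1)), -9), 6) = Mul(Mul(Mul(-2, Rational(7, 8)), -9), 6) = Mul(Mul(Rational(-7, 4), -9), 6) = Mul(Rational(63, 4), 6) = Rational(189, 2)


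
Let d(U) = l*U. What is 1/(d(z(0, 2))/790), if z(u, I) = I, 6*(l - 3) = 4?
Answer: 1185/11 ≈ 107.73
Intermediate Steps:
l = 11/3 (l = 3 + (1/6)*4 = 3 + 2/3 = 11/3 ≈ 3.6667)
d(U) = 11*U/3
1/(d(z(0, 2))/790) = 1/(((11/3)*2)/790) = 1/((22/3)*(1/790)) = 1/(11/1185) = 1185/11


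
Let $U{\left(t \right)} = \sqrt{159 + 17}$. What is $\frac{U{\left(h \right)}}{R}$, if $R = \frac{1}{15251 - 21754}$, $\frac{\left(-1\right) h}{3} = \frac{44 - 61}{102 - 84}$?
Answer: $- 26012 \sqrt{11} \approx -86272.0$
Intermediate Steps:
$h = \frac{17}{6}$ ($h = - 3 \frac{44 - 61}{102 - 84} = - 3 \left(- \frac{17}{18}\right) = - 3 \left(\left(-17\right) \frac{1}{18}\right) = \left(-3\right) \left(- \frac{17}{18}\right) = \frac{17}{6} \approx 2.8333$)
$U{\left(t \right)} = 4 \sqrt{11}$ ($U{\left(t \right)} = \sqrt{176} = 4 \sqrt{11}$)
$R = - \frac{1}{6503}$ ($R = \frac{1}{-6503} = - \frac{1}{6503} \approx -0.00015378$)
$\frac{U{\left(h \right)}}{R} = \frac{4 \sqrt{11}}{- \frac{1}{6503}} = 4 \sqrt{11} \left(-6503\right) = - 26012 \sqrt{11}$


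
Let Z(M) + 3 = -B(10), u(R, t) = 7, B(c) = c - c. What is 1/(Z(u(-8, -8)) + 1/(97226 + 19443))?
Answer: -116669/350006 ≈ -0.33333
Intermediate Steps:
B(c) = 0
Z(M) = -3 (Z(M) = -3 - 1*0 = -3 + 0 = -3)
1/(Z(u(-8, -8)) + 1/(97226 + 19443)) = 1/(-3 + 1/(97226 + 19443)) = 1/(-3 + 1/116669) = 1/(-350006/116669) = -116669/350006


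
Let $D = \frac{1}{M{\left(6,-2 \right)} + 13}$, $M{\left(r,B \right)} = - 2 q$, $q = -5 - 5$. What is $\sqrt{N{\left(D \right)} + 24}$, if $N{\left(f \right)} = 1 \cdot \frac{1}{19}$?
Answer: $\frac{\sqrt{8683}}{19} \approx 4.9044$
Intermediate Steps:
$q = -10$ ($q = -5 - 5 = -10$)
$M{\left(r,B \right)} = 20$ ($M{\left(r,B \right)} = \left(-2\right) \left(-10\right) = 20$)
$D = \frac{1}{33}$ ($D = \frac{1}{20 + 13} = \frac{1}{33} \approx 0.030303$)
$N{\left(f \right)} = \frac{1}{19}$ ($N{\left(f \right)} = 1 \cdot \frac{1}{19} = \frac{1}{19}$)
$\sqrt{N{\left(D \right)} + 24} = \sqrt{\frac{1}{19} + 24} = \sqrt{\frac{457}{19}} = \frac{\sqrt{8683}}{19}$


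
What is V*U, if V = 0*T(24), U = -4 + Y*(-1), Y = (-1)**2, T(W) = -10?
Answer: 0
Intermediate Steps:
Y = 1
U = -5 (U = -4 + 1*(-1) = -4 - 1 = -5)
V = 0 (V = 0*(-10) = 0)
V*U = 0*(-5) = 0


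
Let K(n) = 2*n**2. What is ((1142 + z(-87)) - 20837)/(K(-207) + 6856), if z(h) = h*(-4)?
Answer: -19347/92554 ≈ -0.20903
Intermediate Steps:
z(h) = -4*h
((1142 + z(-87)) - 20837)/(K(-207) + 6856) = ((1142 - 4*(-87)) - 20837)/(2*(-207)**2 + 6856) = ((1142 + 348) - 20837)/(2*42849 + 6856) = (1490 - 20837)/(85698 + 6856) = -19347/92554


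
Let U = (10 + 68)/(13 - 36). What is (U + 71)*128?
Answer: 199040/23 ≈ 8653.9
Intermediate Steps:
U = -78/23 (U = 78/(-23) = 78*(-1/23) = -78/23 ≈ -3.3913)
(U + 71)*128 = (-78/23 + 71)*128 = (1555/23)*128 = 199040/23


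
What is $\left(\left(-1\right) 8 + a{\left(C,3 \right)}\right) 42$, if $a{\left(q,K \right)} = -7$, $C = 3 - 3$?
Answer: $-630$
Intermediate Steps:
$C = 0$ ($C = 3 - 3 = 0$)
$\left(\left(-1\right) 8 + a{\left(C,3 \right)}\right) 42 = \left(\left(-1\right) 8 - 7\right) 42 = \left(-8 - 7\right) 42 = \left(-15\right) 42 = -630$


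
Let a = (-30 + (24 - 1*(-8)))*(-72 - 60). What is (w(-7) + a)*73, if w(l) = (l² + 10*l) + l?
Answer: -21316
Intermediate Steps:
a = -264 (a = (-30 + (24 + 8))*(-132) = (-30 + 32)*(-132) = 2*(-132) = -264)
w(l) = l² + 11*l
(w(-7) + a)*73 = (-7*(11 - 7) - 264)*73 = (-7*4 - 264)*73 = (-28 - 264)*73 = -292*73 = -21316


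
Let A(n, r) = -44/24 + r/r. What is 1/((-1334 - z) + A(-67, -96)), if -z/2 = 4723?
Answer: 6/48667 ≈ 0.00012329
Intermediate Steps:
z = -9446 (z = -2*4723 = -9446)
A(n, r) = -⅚ (A(n, r) = -44*1/24 + 1 = -11/6 + 1 = -⅚)
1/((-1334 - z) + A(-67, -96)) = 1/((-1334 - 1*(-9446)) - ⅚) = 1/((-1334 + 9446) - ⅚) = 1/(8112 - ⅚) = 1/(48667/6) = 6/48667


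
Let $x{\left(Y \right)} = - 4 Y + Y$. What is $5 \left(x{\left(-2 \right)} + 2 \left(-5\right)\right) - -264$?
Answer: $244$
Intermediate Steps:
$x{\left(Y \right)} = - 3 Y$
$5 \left(x{\left(-2 \right)} + 2 \left(-5\right)\right) - -264 = 5 \left(\left(-3\right) \left(-2\right) + 2 \left(-5\right)\right) - -264 = 5 \left(6 - 10\right) + 264 = 5 \left(-4\right) + 264 = -20 + 264 = 244$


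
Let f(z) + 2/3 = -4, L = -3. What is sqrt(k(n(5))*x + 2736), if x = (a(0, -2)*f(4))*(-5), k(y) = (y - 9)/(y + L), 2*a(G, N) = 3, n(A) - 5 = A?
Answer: sqrt(2741) ≈ 52.355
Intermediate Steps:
n(A) = 5 + A
a(G, N) = 3/2 (a(G, N) = (1/2)*3 = 3/2)
f(z) = -14/3 (f(z) = -2/3 - 4 = -14/3)
k(y) = (-9 + y)/(-3 + y) (k(y) = (y - 9)/(y - 3) = (-9 + y)/(-3 + y))
x = 35 (x = ((3/2)*(-14/3))*(-5) = -7*(-5) = 35)
sqrt(k(n(5))*x + 2736) = sqrt(((-9 + (5 + 5))/(-3 + (5 + 5)))*35 + 2736) = sqrt(((-9 + 10)/(-3 + 10))*35 + 2736) = sqrt((1/7)*35 + 2736) = sqrt(5 + 2736) = sqrt(2741)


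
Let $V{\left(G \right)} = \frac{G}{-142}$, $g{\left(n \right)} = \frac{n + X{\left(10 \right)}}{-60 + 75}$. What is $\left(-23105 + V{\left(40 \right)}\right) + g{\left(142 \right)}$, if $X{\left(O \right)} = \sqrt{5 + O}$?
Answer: $- \frac{24597043}{1065} + \frac{\sqrt{15}}{15} \approx -23096.0$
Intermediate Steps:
$g{\left(n \right)} = \frac{n}{15} + \frac{\sqrt{15}}{15}$ ($g{\left(n \right)} = \frac{n + \sqrt{5 + 10}}{-60 + 75} = \frac{n + \sqrt{15}}{15} = \left(n + \sqrt{15}\right) \frac{1}{15} = \frac{n}{15} + \frac{\sqrt{15}}{15}$)
$V{\left(G \right)} = - \frac{G}{142}$ ($V{\left(G \right)} = G \left(- \frac{1}{142}\right) = - \frac{G}{142}$)
$\left(-23105 + V{\left(40 \right)}\right) + g{\left(142 \right)} = \left(-23105 - \frac{20}{71}\right) + \left(\frac{1}{15} \cdot 142 + \frac{\sqrt{15}}{15}\right) = \left(-23105 - \frac{20}{71}\right) + \left(\frac{142}{15} + \frac{\sqrt{15}}{15}\right) = - \frac{1640475}{71} + \left(\frac{142}{15} + \frac{\sqrt{15}}{15}\right) = - \frac{24597043}{1065} + \frac{\sqrt{15}}{15}$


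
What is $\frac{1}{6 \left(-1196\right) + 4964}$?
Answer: $- \frac{1}{2212} \approx -0.00045208$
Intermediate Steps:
$\frac{1}{6 \left(-1196\right) + 4964} = \frac{1}{-7176 + 4964} = \frac{1}{-2212} = - \frac{1}{2212}$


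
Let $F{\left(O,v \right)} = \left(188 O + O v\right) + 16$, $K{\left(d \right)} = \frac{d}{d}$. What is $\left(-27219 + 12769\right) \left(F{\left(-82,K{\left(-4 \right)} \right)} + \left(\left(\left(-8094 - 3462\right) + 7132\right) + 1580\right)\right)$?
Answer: $264810700$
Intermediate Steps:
$K{\left(d \right)} = 1$
$F{\left(O,v \right)} = 16 + 188 O + O v$
$\left(-27219 + 12769\right) \left(F{\left(-82,K{\left(-4 \right)} \right)} + \left(\left(\left(-8094 - 3462\right) + 7132\right) + 1580\right)\right) = \left(-27219 + 12769\right) \left(\left(16 + 188 \left(-82\right) - 82\right) + \left(\left(\left(-8094 - 3462\right) + 7132\right) + 1580\right)\right) = - 14450 \left(\left(16 - 15416 - 82\right) + \left(\left(\left(-8094 - 3462\right) + 7132\right) + 1580\right)\right) = - 14450 \left(-15482 + \left(\left(-11556 + 7132\right) + 1580\right)\right) = - 14450 \left(-15482 + \left(-4424 + 1580\right)\right) = - 14450 \left(-15482 - 2844\right) = \left(-14450\right) \left(-18326\right) = 264810700$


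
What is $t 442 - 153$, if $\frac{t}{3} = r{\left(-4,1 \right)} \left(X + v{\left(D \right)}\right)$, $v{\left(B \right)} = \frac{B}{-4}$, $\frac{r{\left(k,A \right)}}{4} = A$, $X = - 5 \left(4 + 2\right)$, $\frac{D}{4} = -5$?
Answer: $-132753$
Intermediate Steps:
$D = -20$ ($D = 4 \left(-5\right) = -20$)
$X = -30$ ($X = \left(-5\right) 6 = -30$)
$r{\left(k,A \right)} = 4 A$
$v{\left(B \right)} = - \frac{B}{4}$ ($v{\left(B \right)} = B \left(- \frac{1}{4}\right) = - \frac{B}{4}$)
$t = -300$ ($t = 3 \cdot 4 \cdot 1 \left(-30 - -5\right) = 3 \cdot 4 \left(-30 + 5\right) = 3 \cdot 4 \left(-25\right) = 3 \left(-100\right) = -300$)
$t 442 - 153 = \left(-300\right) 442 - 153 = -132600 - 153 = -132753$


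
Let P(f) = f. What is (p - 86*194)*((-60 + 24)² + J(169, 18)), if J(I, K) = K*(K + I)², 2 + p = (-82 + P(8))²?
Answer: -7070572980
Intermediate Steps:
p = 5474 (p = -2 + (-82 + 8)² = -2 + (-74)² = -2 + 5476 = 5474)
J(I, K) = K*(I + K)²
(p - 86*194)*((-60 + 24)² + J(169, 18)) = (5474 - 86*194)*((-60 + 24)² + 18*(169 + 18)²) = (5474 - 16684)*((-36)² + 18*187²) = -11210*(1296 + 18*34969) = -11210*(1296 + 629442) = -11210*630738 = -7070572980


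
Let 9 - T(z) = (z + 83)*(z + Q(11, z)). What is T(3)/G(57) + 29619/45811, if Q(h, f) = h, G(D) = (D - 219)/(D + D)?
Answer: 1040938468/1236897 ≈ 841.57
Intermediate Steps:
G(D) = (-219 + D)/(2*D) (G(D) = (-219 + D)/((2*D)) = (-219 + D)*(1/(2*D)) = (-219 + D)/(2*D))
T(z) = 9 - (11 + z)*(83 + z) (T(z) = 9 - (z + 83)*(z + 11) = 9 - (83 + z)*(11 + z) = 9 - (11 + z)*(83 + z))
T(3)/G(57) + 29619/45811 = (-904 - 1*3² - 94*3)/(((½)*(-219 + 57)/57)) + 29619/45811 = (-904 - 1*9 - 282)/(((½)*(1/57)*(-162))) + 29619*(1/45811) = (-904 - 9 - 282)/(-27/19) + 29619/45811 = -1195*(-19/27) + 29619/45811 = 22705/27 + 29619/45811 = 1040938468/1236897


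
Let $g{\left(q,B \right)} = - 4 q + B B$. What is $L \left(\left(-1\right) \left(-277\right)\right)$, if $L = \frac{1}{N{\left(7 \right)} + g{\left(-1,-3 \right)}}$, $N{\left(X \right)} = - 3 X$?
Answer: $- \frac{277}{8} \approx -34.625$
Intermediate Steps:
$g{\left(q,B \right)} = B^{2} - 4 q$ ($g{\left(q,B \right)} = - 4 q + B^{2} = B^{2} - 4 q$)
$L = - \frac{1}{8}$ ($L = \frac{1}{\left(-3\right) 7 - \left(-4 - \left(-3\right)^{2}\right)} = \frac{1}{-21 + \left(9 + 4\right)} = \frac{1}{-21 + 13} = \frac{1}{-8} = - \frac{1}{8} \approx -0.125$)
$L \left(\left(-1\right) \left(-277\right)\right) = - \frac{\left(-1\right) \left(-277\right)}{8} = \left(- \frac{1}{8}\right) 277 = - \frac{277}{8}$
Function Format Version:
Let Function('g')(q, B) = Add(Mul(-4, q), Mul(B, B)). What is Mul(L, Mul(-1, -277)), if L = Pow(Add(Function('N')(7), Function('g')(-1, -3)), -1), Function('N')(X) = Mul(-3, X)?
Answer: Rational(-277, 8) ≈ -34.625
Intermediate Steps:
Function('g')(q, B) = Add(Pow(B, 2), Mul(-4, q)) (Function('g')(q, B) = Add(Mul(-4, q), Pow(B, 2)) = Add(Pow(B, 2), Mul(-4, q)))
L = Rational(-1, 8) (L = Pow(Add(Mul(-3, 7), Add(Pow(-3, 2), Mul(-4, -1))), -1) = Pow(Add(-21, Add(9, 4)), -1) = Pow(Add(-21, 13), -1) = Pow(-8, -1) = Rational(-1, 8) ≈ -0.12500)
Mul(L, Mul(-1, -277)) = Mul(Rational(-1, 8), Mul(-1, -277)) = Mul(Rational(-1, 8), 277) = Rational(-277, 8)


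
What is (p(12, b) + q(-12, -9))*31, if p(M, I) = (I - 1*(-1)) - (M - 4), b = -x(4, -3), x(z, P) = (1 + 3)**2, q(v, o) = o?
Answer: -992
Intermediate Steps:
x(z, P) = 16 (x(z, P) = 4**2 = 16)
b = -16 (b = -1*16 = -16)
p(M, I) = 5 + I - M (p(M, I) = (I + 1) - (-4 + M) = (1 + I) + (4 - M) = 5 + I - M)
(p(12, b) + q(-12, -9))*31 = ((5 - 16 - 1*12) - 9)*31 = ((5 - 16 - 12) - 9)*31 = (-23 - 9)*31 = -32*31 = -992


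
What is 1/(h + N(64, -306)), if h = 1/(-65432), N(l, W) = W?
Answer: -65432/20022193 ≈ -0.0032680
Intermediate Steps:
h = -1/65432 ≈ -1.5283e-5
1/(h + N(64, -306)) = 1/(-1/65432 - 306) = 1/(-20022193/65432) = -65432/20022193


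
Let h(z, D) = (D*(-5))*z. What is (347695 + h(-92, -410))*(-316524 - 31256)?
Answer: -55330059100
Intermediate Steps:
h(z, D) = -5*D*z (h(z, D) = (-5*D)*z = -5*D*z)
(347695 + h(-92, -410))*(-316524 - 31256) = (347695 - 5*(-410)*(-92))*(-316524 - 31256) = (347695 - 188600)*(-347780) = 159095*(-347780) = -55330059100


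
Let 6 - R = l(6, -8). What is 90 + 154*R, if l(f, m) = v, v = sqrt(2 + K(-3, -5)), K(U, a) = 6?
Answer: 1014 - 308*sqrt(2) ≈ 578.42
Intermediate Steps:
v = 2*sqrt(2) (v = sqrt(2 + 6) = sqrt(8) = 2*sqrt(2) ≈ 2.8284)
l(f, m) = 2*sqrt(2)
R = 6 - 2*sqrt(2) ≈ 3.1716
90 + 154*R = 90 + 154*(6 - 2*sqrt(2)) = 90 + (924 - 308*sqrt(2)) = 1014 - 308*sqrt(2)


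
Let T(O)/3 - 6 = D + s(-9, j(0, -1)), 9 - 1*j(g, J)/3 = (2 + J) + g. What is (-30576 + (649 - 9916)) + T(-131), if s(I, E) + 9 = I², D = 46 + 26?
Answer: -39393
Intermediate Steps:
j(g, J) = 21 - 3*J - 3*g (j(g, J) = 27 - 3*((2 + J) + g) = 27 - 3*(2 + J + g) = 27 + (-6 - 3*J - 3*g) = 21 - 3*J - 3*g)
D = 72
s(I, E) = -9 + I²
T(O) = 450 (T(O) = 18 + 3*(72 + (-9 + (-9)²)) = 18 + 3*(72 + (-9 + 81)) = 18 + 3*(72 + 72) = 18 + 3*144 = 18 + 432 = 450)
(-30576 + (649 - 9916)) + T(-131) = (-30576 + (649 - 9916)) + 450 = (-30576 - 9267) + 450 = -39843 + 450 = -39393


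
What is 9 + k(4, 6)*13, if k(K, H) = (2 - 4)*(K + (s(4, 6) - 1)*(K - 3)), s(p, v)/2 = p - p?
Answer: -69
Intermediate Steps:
s(p, v) = 0 (s(p, v) = 2*(p - p) = 2*0 = 0)
k(K, H) = -6 (k(K, H) = (2 - 4)*(K + (0 - 1)*(K - 3)) = -2*(K - (-3 + K)) = -2*(K + (3 - K)) = -2*3 = -6)
9 + k(4, 6)*13 = 9 - 6*13 = 9 - 78 = -69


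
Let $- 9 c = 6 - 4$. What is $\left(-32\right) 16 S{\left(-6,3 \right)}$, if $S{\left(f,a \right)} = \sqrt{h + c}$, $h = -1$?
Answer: $- \frac{512 i \sqrt{11}}{3} \approx - 566.04 i$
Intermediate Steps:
$c = - \frac{2}{9}$ ($c = - \frac{6 - 4}{9} = \left(- \frac{1}{9}\right) 2 = - \frac{2}{9} \approx -0.22222$)
$S{\left(f,a \right)} = \frac{i \sqrt{11}}{3}$ ($S{\left(f,a \right)} = \sqrt{-1 - \frac{2}{9}} = \sqrt{- \frac{11}{9}} = \frac{i \sqrt{11}}{3}$)
$\left(-32\right) 16 S{\left(-6,3 \right)} = \left(-32\right) 16 \frac{i \sqrt{11}}{3} = - 512 \frac{i \sqrt{11}}{3} = - \frac{512 i \sqrt{11}}{3}$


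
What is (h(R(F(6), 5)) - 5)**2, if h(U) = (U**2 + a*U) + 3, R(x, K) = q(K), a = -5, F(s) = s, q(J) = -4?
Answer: 1156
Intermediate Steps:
R(x, K) = -4
h(U) = 3 + U**2 - 5*U (h(U) = (U**2 - 5*U) + 3 = 3 + U**2 - 5*U)
(h(R(F(6), 5)) - 5)**2 = ((3 + (-4)**2 - 5*(-4)) - 5)**2 = ((3 + 16 + 20) - 5)**2 = (39 - 5)**2 = 34**2 = 1156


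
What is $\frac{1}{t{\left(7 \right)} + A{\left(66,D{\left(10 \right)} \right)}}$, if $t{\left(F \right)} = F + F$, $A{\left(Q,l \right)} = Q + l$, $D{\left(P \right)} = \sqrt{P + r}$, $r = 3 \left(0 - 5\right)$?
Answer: $\frac{16}{1281} - \frac{i \sqrt{5}}{6405} \approx 0.01249 - 0.00034911 i$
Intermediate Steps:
$r = -15$ ($r = 3 \left(-5\right) = -15$)
$D{\left(P \right)} = \sqrt{-15 + P}$ ($D{\left(P \right)} = \sqrt{P - 15} = \sqrt{-15 + P}$)
$t{\left(F \right)} = 2 F$
$\frac{1}{t{\left(7 \right)} + A{\left(66,D{\left(10 \right)} \right)}} = \frac{1}{2 \cdot 7 + \left(66 + \sqrt{-15 + 10}\right)} = \frac{1}{14 + \left(66 + \sqrt{-5}\right)} = \frac{1}{14 + \left(66 + i \sqrt{5}\right)} = \frac{1}{80 + i \sqrt{5}}$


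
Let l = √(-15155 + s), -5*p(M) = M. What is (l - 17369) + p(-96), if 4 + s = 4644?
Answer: -86749/5 + I*√10515 ≈ -17350.0 + 102.54*I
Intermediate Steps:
s = 4640 (s = -4 + 4644 = 4640)
p(M) = -M/5
l = I*√10515 (l = √(-15155 + 4640) = √(-10515) = I*√10515 ≈ 102.54*I)
(l - 17369) + p(-96) = (I*√10515 - 17369) - ⅕*(-96) = (-17369 + I*√10515) + 96/5 = -86749/5 + I*√10515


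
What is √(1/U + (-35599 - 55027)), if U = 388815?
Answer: I*√528551222835/2415 ≈ 301.04*I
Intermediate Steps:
√(1/U + (-35599 - 55027)) = √(1/388815 + (-35599 - 55027)) = √(1/388815 - 90626) = √(-35236748189/388815) = I*√528551222835/2415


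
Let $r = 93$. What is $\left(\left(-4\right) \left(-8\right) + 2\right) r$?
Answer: $3162$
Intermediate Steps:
$\left(\left(-4\right) \left(-8\right) + 2\right) r = \left(\left(-4\right) \left(-8\right) + 2\right) 93 = \left(32 + 2\right) 93 = 34 \cdot 93 = 3162$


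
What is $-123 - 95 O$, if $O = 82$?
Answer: $-7913$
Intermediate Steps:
$-123 - 95 O = -123 - 7790 = -7913$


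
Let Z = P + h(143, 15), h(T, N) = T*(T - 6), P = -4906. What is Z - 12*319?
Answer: 10857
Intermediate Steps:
h(T, N) = T*(-6 + T)
Z = 14685 (Z = -4906 + 143*(-6 + 143) = -4906 + 143*137 = -4906 + 19591 = 14685)
Z - 12*319 = 14685 - 12*319 = 14685 - 3828 = 10857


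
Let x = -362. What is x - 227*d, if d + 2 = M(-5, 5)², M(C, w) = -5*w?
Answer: -141783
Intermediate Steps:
d = 623 (d = -2 + (-5*5)² = -2 + (-25)² = -2 + 625 = 623)
x - 227*d = -362 - 227*623 = -362 - 141421 = -141783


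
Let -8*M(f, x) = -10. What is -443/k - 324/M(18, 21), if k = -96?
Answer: -122201/480 ≈ -254.59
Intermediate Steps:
M(f, x) = 5/4 (M(f, x) = -⅛*(-10) = 5/4)
-443/k - 324/M(18, 21) = -443/(-96) - 324/5/4 = -443*(-1/96) - 324*⅘ = 443/96 - 1296/5 = -122201/480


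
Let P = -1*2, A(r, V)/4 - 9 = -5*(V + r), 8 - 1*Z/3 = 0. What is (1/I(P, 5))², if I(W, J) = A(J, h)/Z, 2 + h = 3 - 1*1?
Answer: 9/64 ≈ 0.14063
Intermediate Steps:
h = 0 (h = -2 + (3 - 1*1) = -2 + (3 - 1) = -2 + 2 = 0)
Z = 24 (Z = 24 - 3*0 = 24 + 0 = 24)
A(r, V) = 36 - 20*V - 20*r (A(r, V) = 36 + 4*(-5*(V + r)) = 36 + 4*(-5*V - 5*r) = 36 + (-20*V - 20*r) = 36 - 20*V - 20*r)
P = -2
I(W, J) = 3/2 - 5*J/6 (I(W, J) = (36 - 20*0 - 20*J)/24 = (36 + 0 - 20*J)*(1/24) = (36 - 20*J)*(1/24) = 3/2 - 5*J/6)
(1/I(P, 5))² = (1/(3/2 - ⅚*5))² = (1/(3/2 - 25/6))² = (1/(-8/3))² = (-3/8)² = 9/64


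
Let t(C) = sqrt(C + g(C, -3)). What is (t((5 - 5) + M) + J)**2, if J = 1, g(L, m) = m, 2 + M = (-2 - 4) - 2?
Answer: (1 + I*sqrt(13))**2 ≈ -12.0 + 7.2111*I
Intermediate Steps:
M = -10 (M = -2 + ((-2 - 4) - 2) = -2 + (-6 - 2) = -2 - 8 = -10)
t(C) = sqrt(-3 + C) (t(C) = sqrt(C - 3) = sqrt(-3 + C))
(t((5 - 5) + M) + J)**2 = (sqrt(-3 + ((5 - 5) - 10)) + 1)**2 = (sqrt(-3 + (0 - 10)) + 1)**2 = (sqrt(-3 - 10) + 1)**2 = (sqrt(-13) + 1)**2 = (I*sqrt(13) + 1)**2 = (1 + I*sqrt(13))**2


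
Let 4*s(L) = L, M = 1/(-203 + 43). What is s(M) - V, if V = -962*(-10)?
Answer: -6156801/640 ≈ -9620.0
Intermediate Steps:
M = -1/160 (M = 1/(-160) = -1/160 ≈ -0.0062500)
s(L) = L/4
V = 9620
s(M) - V = (¼)*(-1/160) - 1*9620 = -1/640 - 9620 = -6156801/640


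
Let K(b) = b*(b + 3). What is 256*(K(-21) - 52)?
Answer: 83456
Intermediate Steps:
K(b) = b*(3 + b)
256*(K(-21) - 52) = 256*(-21*(3 - 21) - 52) = 256*(-21*(-18) - 52) = 256*(378 - 52) = 256*326 = 83456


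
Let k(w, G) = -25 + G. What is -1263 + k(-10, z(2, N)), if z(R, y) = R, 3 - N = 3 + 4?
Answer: -1286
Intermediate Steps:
N = -4 (N = 3 - (3 + 4) = 3 - 1*7 = 3 - 7 = -4)
-1263 + k(-10, z(2, N)) = -1263 + (-25 + 2) = -1263 - 23 = -1286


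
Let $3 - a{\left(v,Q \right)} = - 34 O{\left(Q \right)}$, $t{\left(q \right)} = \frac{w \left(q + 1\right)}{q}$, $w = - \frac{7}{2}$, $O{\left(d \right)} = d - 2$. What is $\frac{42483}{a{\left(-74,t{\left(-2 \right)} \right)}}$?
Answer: $- \frac{28322}{83} \approx -341.23$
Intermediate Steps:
$O{\left(d \right)} = -2 + d$ ($O{\left(d \right)} = d - 2 = -2 + d$)
$w = - \frac{7}{2}$ ($w = \left(-7\right) \frac{1}{2} = - \frac{7}{2} \approx -3.5$)
$t{\left(q \right)} = \frac{- \frac{7}{2} - \frac{7 q}{2}}{q}$ ($t{\left(q \right)} = \frac{\left(- \frac{7}{2}\right) \left(q + 1\right)}{q} = \frac{\left(- \frac{7}{2}\right) \left(1 + q\right)}{q} = \frac{- \frac{7}{2} - \frac{7 q}{2}}{q}$)
$a{\left(v,Q \right)} = -65 + 34 Q$ ($a{\left(v,Q \right)} = 3 - - 34 \left(-2 + Q\right) = 3 - \left(68 - 34 Q\right) = 3 + \left(-68 + 34 Q\right) = -65 + 34 Q$)
$\frac{42483}{a{\left(-74,t{\left(-2 \right)} \right)}} = \frac{42483}{-65 + 34 \frac{7 \left(-1 - -2\right)}{2 \left(-2\right)}} = \frac{42483}{-65 + 34 \cdot \frac{7}{2} \left(- \frac{1}{2}\right) \left(-1 + 2\right)} = \frac{42483}{-65 + 34 \cdot \frac{7}{2} \left(- \frac{1}{2}\right) 1} = \frac{42483}{-65 + 34 \left(- \frac{7}{4}\right)} = \frac{42483}{-65 - \frac{119}{2}} = \frac{42483}{- \frac{249}{2}} = 42483 \left(- \frac{2}{249}\right) = - \frac{28322}{83}$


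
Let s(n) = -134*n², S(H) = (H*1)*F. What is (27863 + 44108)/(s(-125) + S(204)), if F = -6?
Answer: -71971/2094974 ≈ -0.034354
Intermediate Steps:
S(H) = -6*H (S(H) = (H*1)*(-6) = H*(-6) = -6*H)
(27863 + 44108)/(s(-125) + S(204)) = (27863 + 44108)/(-134*(-125)² - 6*204) = 71971/(-134*15625 - 1224) = 71971/(-2093750 - 1224) = 71971/(-2094974) = 71971*(-1/2094974) = -71971/2094974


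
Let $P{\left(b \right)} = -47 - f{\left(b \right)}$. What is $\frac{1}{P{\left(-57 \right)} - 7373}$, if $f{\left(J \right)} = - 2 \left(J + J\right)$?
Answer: $- \frac{1}{7648} \approx -0.00013075$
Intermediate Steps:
$f{\left(J \right)} = - 4 J$ ($f{\left(J \right)} = - 2 \cdot 2 J = - 4 J$)
$P{\left(b \right)} = -47 + 4 b$ ($P{\left(b \right)} = -47 - - 4 b = -47 + 4 b$)
$\frac{1}{P{\left(-57 \right)} - 7373} = \frac{1}{\left(-47 + 4 \left(-57\right)\right) - 7373} = \frac{1}{\left(-47 - 228\right) - 7373} = \frac{1}{-275 - 7373} = \frac{1}{-7648} = - \frac{1}{7648}$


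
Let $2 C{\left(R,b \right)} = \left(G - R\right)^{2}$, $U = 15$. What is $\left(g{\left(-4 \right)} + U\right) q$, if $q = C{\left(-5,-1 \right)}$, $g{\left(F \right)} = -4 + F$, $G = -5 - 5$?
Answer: $\frac{175}{2} \approx 87.5$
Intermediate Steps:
$G = -10$
$C{\left(R,b \right)} = \frac{\left(-10 - R\right)^{2}}{2}$
$q = \frac{25}{2}$ ($q = \frac{\left(10 - 5\right)^{2}}{2} = \frac{5^{2}}{2} = \frac{1}{2} \cdot 25 = \frac{25}{2} \approx 12.5$)
$\left(g{\left(-4 \right)} + U\right) q = \left(\left(-4 - 4\right) + 15\right) \frac{25}{2} = \left(-8 + 15\right) \frac{25}{2} = 7 \cdot \frac{25}{2} = \frac{175}{2}$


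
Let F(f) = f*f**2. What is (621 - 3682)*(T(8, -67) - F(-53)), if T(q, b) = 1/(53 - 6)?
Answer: -21418490420/47 ≈ -4.5571e+8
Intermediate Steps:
T(q, b) = 1/47
F(f) = f**3
(621 - 3682)*(T(8, -67) - F(-53)) = (621 - 3682)*(1/47 - 1*(-53)**3) = -3061*(1/47 - 1*(-148877)) = -3061*(1/47 + 148877) = -3061*6997220/47 = -21418490420/47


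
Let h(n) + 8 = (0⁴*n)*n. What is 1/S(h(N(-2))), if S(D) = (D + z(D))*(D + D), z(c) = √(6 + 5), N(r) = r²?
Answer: 1/106 + √11/848 ≈ 0.013345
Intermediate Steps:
z(c) = √11
h(n) = -8 (h(n) = -8 + (0⁴*n)*n = -8 + (0*n)*n = -8 + 0*n = -8 + 0 = -8)
S(D) = 2*D*(D + √11) (S(D) = (D + √11)*(D + D) = (D + √11)*(2*D) = 2*D*(D + √11))
1/S(h(N(-2))) = 1/(2*(-8)*(-8 + √11)) = 1/(128 - 16*√11)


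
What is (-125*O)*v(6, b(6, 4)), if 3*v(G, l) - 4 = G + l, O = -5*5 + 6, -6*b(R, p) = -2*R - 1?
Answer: 173375/18 ≈ 9631.9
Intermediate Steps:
b(R, p) = ⅙ + R/3 (b(R, p) = -(-2*R - 1)/6 = -(-1 - 2*R)/6 = ⅙ + R/3)
O = -19 (O = -25 + 6 = -19)
v(G, l) = 4/3 + G/3 + l/3 (v(G, l) = 4/3 + (G + l)/3 = 4/3 + (G/3 + l/3) = 4/3 + G/3 + l/3)
(-125*O)*v(6, b(6, 4)) = (-125*(-19))*(4/3 + (⅓)*6 + (⅙ + (⅓)*6)/3) = 2375*(4/3 + 2 + (⅙ + 2)/3) = 2375*(4/3 + 2 + (⅓)*(13/6)) = 2375*(4/3 + 2 + 13/18) = 2375*(73/18) = 173375/18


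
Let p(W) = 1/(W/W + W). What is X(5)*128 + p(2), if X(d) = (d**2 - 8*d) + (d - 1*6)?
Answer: -6143/3 ≈ -2047.7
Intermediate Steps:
p(W) = 1/(1 + W)
X(d) = -6 + d**2 - 7*d (X(d) = (d**2 - 8*d) + (d - 6) = (d**2 - 8*d) + (-6 + d) = -6 + d**2 - 7*d)
X(5)*128 + p(2) = (-6 + 5**2 - 7*5)*128 + 1/(1 + 2) = (-6 + 25 - 35)*128 + 1/3 = -16*128 + 1/3 = -2048 + 1/3 = -6143/3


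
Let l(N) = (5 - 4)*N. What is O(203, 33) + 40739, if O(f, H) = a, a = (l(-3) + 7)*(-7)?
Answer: 40711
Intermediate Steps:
l(N) = N (l(N) = 1*N = N)
a = -28 (a = (-3 + 7)*(-7) = 4*(-7) = -28)
O(f, H) = -28
O(203, 33) + 40739 = -28 + 40739 = 40711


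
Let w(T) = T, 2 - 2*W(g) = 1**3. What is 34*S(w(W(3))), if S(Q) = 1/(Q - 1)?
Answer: -68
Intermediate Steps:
W(g) = 1/2 (W(g) = 1 - 1/2*1**3 = 1 - 1/2*1 = 1 - 1/2 = 1/2)
S(Q) = 1/(-1 + Q)
34*S(w(W(3))) = 34/(-1 + 1/2) = 34/(-1/2) = 34*(-2) = -68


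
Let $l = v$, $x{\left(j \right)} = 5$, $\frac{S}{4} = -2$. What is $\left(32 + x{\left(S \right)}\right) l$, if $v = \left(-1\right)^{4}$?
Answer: $37$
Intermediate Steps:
$S = -8$ ($S = 4 \left(-2\right) = -8$)
$v = 1$
$l = 1$
$\left(32 + x{\left(S \right)}\right) l = \left(32 + 5\right) 1 = 37 \cdot 1 = 37$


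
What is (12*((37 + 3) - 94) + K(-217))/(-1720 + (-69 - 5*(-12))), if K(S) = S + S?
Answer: 1082/1729 ≈ 0.62580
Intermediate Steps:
K(S) = 2*S
(12*((37 + 3) - 94) + K(-217))/(-1720 + (-69 - 5*(-12))) = (12*((37 + 3) - 94) + 2*(-217))/(-1720 + (-69 - 5*(-12))) = (12*(40 - 94) - 434)/(-1720 + (-69 + 60)) = (12*(-54) - 434)/(-1720 - 9) = (-648 - 434)/(-1729) = -1082*(-1/1729) = 1082/1729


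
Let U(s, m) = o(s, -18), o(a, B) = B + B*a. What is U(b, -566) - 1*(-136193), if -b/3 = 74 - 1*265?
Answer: 125861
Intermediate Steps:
b = 573 (b = -3*(74 - 1*265) = -3*(74 - 265) = -3*(-191) = 573)
U(s, m) = -18 - 18*s (U(s, m) = -18*(1 + s) = -18 - 18*s)
U(b, -566) - 1*(-136193) = (-18 - 18*573) - 1*(-136193) = (-18 - 10314) + 136193 = -10332 + 136193 = 125861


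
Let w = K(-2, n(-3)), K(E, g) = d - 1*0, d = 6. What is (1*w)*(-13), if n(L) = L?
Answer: -78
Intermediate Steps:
K(E, g) = 6 (K(E, g) = 6 - 1*0 = 6 + 0 = 6)
w = 6
(1*w)*(-13) = (1*6)*(-13) = 6*(-13) = -78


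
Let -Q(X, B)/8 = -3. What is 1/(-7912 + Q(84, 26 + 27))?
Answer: -1/7888 ≈ -0.00012677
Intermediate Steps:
Q(X, B) = 24 (Q(X, B) = -8*(-3) = 24)
1/(-7912 + Q(84, 26 + 27)) = 1/(-7912 + 24) = 1/(-7888) = -1/7888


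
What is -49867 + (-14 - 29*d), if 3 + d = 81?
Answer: -52143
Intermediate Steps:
d = 78 (d = -3 + 81 = 78)
-49867 + (-14 - 29*d) = -49867 + (-14 - 29*78) = -49867 + (-14 - 2262) = -49867 - 2276 = -52143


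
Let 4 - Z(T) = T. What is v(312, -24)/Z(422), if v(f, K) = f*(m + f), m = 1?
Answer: -48828/209 ≈ -233.63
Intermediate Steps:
Z(T) = 4 - T
v(f, K) = f*(1 + f)
v(312, -24)/Z(422) = (312*(1 + 312))/(4 - 1*422) = (312*313)/(4 - 422) = 97656/(-418) = 97656*(-1/418) = -48828/209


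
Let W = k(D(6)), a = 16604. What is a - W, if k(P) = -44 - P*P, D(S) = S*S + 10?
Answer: 18764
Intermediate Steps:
D(S) = 10 + S² (D(S) = S² + 10 = 10 + S²)
k(P) = -44 - P²
W = -2160 (W = -44 - (10 + 6²)² = -44 - (10 + 36)² = -44 - 1*46² = -44 - 1*2116 = -44 - 2116 = -2160)
a - W = 16604 - 1*(-2160) = 16604 + 2160 = 18764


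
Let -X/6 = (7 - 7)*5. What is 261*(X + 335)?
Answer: 87435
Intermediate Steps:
X = 0 (X = -6*(7 - 7)*5 = -0*5 = -6*0 = 0)
261*(X + 335) = 261*(0 + 335) = 261*335 = 87435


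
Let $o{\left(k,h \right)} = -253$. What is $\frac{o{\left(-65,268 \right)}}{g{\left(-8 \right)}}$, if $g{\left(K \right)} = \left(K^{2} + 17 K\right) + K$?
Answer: $\frac{253}{80} \approx 3.1625$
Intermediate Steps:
$g{\left(K \right)} = K^{2} + 18 K$
$\frac{o{\left(-65,268 \right)}}{g{\left(-8 \right)}} = - \frac{253}{\left(-8\right) \left(18 - 8\right)} = - \frac{253}{\left(-8\right) 10} = - \frac{253}{-80} = \left(-253\right) \left(- \frac{1}{80}\right) = \frac{253}{80}$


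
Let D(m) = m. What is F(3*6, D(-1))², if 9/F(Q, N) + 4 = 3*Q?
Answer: 81/2500 ≈ 0.032400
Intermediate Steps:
F(Q, N) = 9/(-4 + 3*Q)
F(3*6, D(-1))² = (9/(-4 + 3*(3*6)))² = (9/(-4 + 3*18))² = (9/(-4 + 54))² = (9/50)² = 81/2500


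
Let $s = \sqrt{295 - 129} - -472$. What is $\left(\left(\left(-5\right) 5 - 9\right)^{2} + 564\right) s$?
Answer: $811840 + 1720 \sqrt{166} \approx 8.34 \cdot 10^{5}$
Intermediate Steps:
$s = 472 + \sqrt{166}$ ($s = \sqrt{166} + 472 = 472 + \sqrt{166} \approx 484.88$)
$\left(\left(\left(-5\right) 5 - 9\right)^{2} + 564\right) s = \left(\left(\left(-5\right) 5 - 9\right)^{2} + 564\right) \left(472 + \sqrt{166}\right) = \left(\left(-25 - 9\right)^{2} + 564\right) \left(472 + \sqrt{166}\right) = \left(\left(-34\right)^{2} + 564\right) \left(472 + \sqrt{166}\right) = \left(1156 + 564\right) \left(472 + \sqrt{166}\right) = 1720 \left(472 + \sqrt{166}\right) = 811840 + 1720 \sqrt{166}$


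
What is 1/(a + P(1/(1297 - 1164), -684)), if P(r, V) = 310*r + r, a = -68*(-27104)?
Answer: 133/245128887 ≈ 5.4257e-7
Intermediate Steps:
a = 1843072
P(r, V) = 311*r
1/(a + P(1/(1297 - 1164), -684)) = 1/(1843072 + 311/(1297 - 1164)) = 1/(1843072 + 311/133) = 1/(245128887/133) = 133/245128887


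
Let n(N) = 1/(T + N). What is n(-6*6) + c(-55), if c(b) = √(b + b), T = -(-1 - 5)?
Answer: -1/30 + I*√110 ≈ -0.033333 + 10.488*I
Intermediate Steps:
T = 6 (T = -1*(-6) = 6)
c(b) = √2*√b (c(b) = √(2*b) = √2*√b)
n(N) = 1/(6 + N)
n(-6*6) + c(-55) = 1/(6 - 6*6) + √2*√(-55) = 1/(6 - 36) + √2*(I*√55) = 1/(-30) + I*√110 = -1/30 + I*√110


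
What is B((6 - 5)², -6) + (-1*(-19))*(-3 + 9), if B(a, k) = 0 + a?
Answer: 115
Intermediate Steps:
B(a, k) = a
B((6 - 5)², -6) + (-1*(-19))*(-3 + 9) = (6 - 5)² + (-1*(-19))*(-3 + 9) = 1² + 19*6 = 1 + 114 = 115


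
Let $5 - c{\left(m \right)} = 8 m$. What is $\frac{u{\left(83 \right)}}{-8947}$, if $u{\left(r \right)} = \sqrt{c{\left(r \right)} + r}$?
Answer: $- \frac{24 i}{8947} \approx - 0.0026825 i$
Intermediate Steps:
$c{\left(m \right)} = 5 - 8 m$
$u{\left(r \right)} = \sqrt{5 - 7 r}$ ($u{\left(r \right)} = \sqrt{\left(5 - 8 r\right) + r} = \sqrt{5 - 7 r}$)
$\frac{u{\left(83 \right)}}{-8947} = \frac{\sqrt{5 - 581}}{-8947} = \sqrt{5 - 581} \left(- \frac{1}{8947}\right) = \sqrt{-576} \left(- \frac{1}{8947}\right) = 24 i \left(- \frac{1}{8947}\right) = - \frac{24 i}{8947}$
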